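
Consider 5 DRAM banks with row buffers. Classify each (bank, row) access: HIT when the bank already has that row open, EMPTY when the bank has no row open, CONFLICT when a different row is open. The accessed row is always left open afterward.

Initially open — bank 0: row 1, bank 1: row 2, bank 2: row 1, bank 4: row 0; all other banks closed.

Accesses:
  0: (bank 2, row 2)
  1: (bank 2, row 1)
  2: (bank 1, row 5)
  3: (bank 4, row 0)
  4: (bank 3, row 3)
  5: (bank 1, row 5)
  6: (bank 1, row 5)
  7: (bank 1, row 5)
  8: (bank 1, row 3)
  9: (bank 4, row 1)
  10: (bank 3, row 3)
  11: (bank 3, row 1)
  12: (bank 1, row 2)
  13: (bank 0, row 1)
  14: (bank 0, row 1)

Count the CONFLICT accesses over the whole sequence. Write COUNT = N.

step 0: bank2 1->2 [CONFLICT]
step 1: bank2 2->1 [CONFLICT]
step 2: bank1 2->5 [CONFLICT]
step 3: bank4 0->0 [HIT]
step 4: bank3 None->3 [EMPTY]
step 5: bank1 5->5 [HIT]
step 6: bank1 5->5 [HIT]
step 7: bank1 5->5 [HIT]
step 8: bank1 5->3 [CONFLICT]
step 9: bank4 0->1 [CONFLICT]
step 10: bank3 3->3 [HIT]
step 11: bank3 3->1 [CONFLICT]
step 12: bank1 3->2 [CONFLICT]
step 13: bank0 1->1 [HIT]
step 14: bank0 1->1 [HIT]

COUNT = 7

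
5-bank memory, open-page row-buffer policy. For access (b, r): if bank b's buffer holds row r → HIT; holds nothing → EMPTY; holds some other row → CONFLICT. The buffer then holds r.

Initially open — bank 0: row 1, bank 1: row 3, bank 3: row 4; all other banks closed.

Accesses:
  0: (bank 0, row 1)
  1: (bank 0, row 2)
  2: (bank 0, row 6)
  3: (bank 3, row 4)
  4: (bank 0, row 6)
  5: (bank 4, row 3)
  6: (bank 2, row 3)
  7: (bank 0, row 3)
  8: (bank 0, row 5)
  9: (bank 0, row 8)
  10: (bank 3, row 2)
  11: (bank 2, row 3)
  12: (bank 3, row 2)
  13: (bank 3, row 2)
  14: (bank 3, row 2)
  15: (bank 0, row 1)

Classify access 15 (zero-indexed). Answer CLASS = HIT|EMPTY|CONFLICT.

CLASS = CONFLICT

step 0: bank0 1->1 [HIT]
step 1: bank0 1->2 [CONFLICT]
step 2: bank0 2->6 [CONFLICT]
step 3: bank3 4->4 [HIT]
step 4: bank0 6->6 [HIT]
step 5: bank4 None->3 [EMPTY]
step 6: bank2 None->3 [EMPTY]
step 7: bank0 6->3 [CONFLICT]
step 8: bank0 3->5 [CONFLICT]
step 9: bank0 5->8 [CONFLICT]
step 10: bank3 4->2 [CONFLICT]
step 11: bank2 3->3 [HIT]
step 12: bank3 2->2 [HIT]
step 13: bank3 2->2 [HIT]
step 14: bank3 2->2 [HIT]
step 15: bank0 8->1 [CONFLICT]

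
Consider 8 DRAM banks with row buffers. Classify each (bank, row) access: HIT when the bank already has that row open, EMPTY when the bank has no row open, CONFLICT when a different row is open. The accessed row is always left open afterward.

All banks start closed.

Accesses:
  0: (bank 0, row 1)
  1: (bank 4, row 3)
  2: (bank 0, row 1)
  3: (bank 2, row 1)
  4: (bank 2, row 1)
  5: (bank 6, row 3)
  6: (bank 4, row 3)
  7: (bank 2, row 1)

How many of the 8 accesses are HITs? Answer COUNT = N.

COUNT = 4

#0 (0,1) E
#1 (4,3) E
#2 (0,1) H  (was 1)
#3 (2,1) E
#4 (2,1) H  (was 1)
#5 (6,3) E
#6 (4,3) H  (was 3)
#7 (2,1) H  (was 1)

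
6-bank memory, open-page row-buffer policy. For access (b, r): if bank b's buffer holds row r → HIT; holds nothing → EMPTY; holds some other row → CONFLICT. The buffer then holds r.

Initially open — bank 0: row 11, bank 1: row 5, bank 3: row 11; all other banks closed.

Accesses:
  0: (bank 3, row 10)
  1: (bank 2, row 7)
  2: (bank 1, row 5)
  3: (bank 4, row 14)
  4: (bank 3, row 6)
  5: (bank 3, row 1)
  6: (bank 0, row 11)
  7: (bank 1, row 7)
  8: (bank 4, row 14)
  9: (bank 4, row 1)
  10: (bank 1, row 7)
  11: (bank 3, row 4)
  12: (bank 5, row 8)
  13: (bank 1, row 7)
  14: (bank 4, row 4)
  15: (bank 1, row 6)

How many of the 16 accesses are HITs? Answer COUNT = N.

#0 (3,10) C  (was 11)
#1 (2,7) E
#2 (1,5) H  (was 5)
#3 (4,14) E
#4 (3,6) C  (was 10)
#5 (3,1) C  (was 6)
#6 (0,11) H  (was 11)
#7 (1,7) C  (was 5)
#8 (4,14) H  (was 14)
#9 (4,1) C  (was 14)
#10 (1,7) H  (was 7)
#11 (3,4) C  (was 1)
#12 (5,8) E
#13 (1,7) H  (was 7)
#14 (4,4) C  (was 1)
#15 (1,6) C  (was 7)

COUNT = 5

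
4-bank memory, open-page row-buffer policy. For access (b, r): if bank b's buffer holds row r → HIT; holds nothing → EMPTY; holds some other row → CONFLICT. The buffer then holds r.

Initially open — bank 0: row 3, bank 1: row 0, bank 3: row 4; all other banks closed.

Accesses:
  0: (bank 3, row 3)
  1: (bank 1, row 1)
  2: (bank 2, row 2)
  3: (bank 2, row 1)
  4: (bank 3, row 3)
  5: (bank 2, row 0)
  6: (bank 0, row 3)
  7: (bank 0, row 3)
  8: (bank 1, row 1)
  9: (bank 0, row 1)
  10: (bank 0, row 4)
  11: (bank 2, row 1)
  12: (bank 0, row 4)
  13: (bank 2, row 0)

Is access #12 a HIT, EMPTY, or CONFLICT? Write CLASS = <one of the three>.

CLASS = HIT

0: bank 3 row 3 — prev 4 → CONFLICT
1: bank 1 row 1 — prev 0 → CONFLICT
2: bank 2 row 2 — prev None → EMPTY
3: bank 2 row 1 — prev 2 → CONFLICT
4: bank 3 row 3 — prev 3 → HIT
5: bank 2 row 0 — prev 1 → CONFLICT
6: bank 0 row 3 — prev 3 → HIT
7: bank 0 row 3 — prev 3 → HIT
8: bank 1 row 1 — prev 1 → HIT
9: bank 0 row 1 — prev 3 → CONFLICT
10: bank 0 row 4 — prev 1 → CONFLICT
11: bank 2 row 1 — prev 0 → CONFLICT
12: bank 0 row 4 — prev 4 → HIT
13: bank 2 row 0 — prev 1 → CONFLICT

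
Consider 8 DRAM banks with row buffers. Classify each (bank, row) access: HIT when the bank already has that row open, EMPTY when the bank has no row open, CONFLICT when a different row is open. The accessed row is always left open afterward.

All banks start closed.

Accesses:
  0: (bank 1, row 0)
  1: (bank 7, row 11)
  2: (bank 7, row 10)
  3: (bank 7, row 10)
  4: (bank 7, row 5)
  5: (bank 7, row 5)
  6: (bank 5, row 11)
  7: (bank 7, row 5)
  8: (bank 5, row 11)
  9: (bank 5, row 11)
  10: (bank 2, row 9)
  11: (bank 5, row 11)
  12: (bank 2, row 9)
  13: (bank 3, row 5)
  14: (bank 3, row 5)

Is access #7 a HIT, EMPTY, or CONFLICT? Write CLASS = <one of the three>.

CLASS = HIT

#0 (1,0) E
#1 (7,11) E
#2 (7,10) C  (was 11)
#3 (7,10) H  (was 10)
#4 (7,5) C  (was 10)
#5 (7,5) H  (was 5)
#6 (5,11) E
#7 (7,5) H  (was 5)
#8 (5,11) H  (was 11)
#9 (5,11) H  (was 11)
#10 (2,9) E
#11 (5,11) H  (was 11)
#12 (2,9) H  (was 9)
#13 (3,5) E
#14 (3,5) H  (was 5)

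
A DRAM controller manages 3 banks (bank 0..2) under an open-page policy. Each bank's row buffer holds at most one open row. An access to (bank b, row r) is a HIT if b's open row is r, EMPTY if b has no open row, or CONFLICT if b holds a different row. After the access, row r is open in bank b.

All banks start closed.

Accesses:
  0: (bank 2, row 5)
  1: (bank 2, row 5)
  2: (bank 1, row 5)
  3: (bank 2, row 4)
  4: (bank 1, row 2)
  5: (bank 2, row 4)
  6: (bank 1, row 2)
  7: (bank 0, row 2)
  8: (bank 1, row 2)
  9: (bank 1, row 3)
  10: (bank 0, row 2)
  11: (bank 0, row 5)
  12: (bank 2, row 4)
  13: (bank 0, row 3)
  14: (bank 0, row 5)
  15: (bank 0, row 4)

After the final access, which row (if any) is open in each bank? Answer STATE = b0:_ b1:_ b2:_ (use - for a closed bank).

step 0: bank2 None->5 [EMPTY]
step 1: bank2 5->5 [HIT]
step 2: bank1 None->5 [EMPTY]
step 3: bank2 5->4 [CONFLICT]
step 4: bank1 5->2 [CONFLICT]
step 5: bank2 4->4 [HIT]
step 6: bank1 2->2 [HIT]
step 7: bank0 None->2 [EMPTY]
step 8: bank1 2->2 [HIT]
step 9: bank1 2->3 [CONFLICT]
step 10: bank0 2->2 [HIT]
step 11: bank0 2->5 [CONFLICT]
step 12: bank2 4->4 [HIT]
step 13: bank0 5->3 [CONFLICT]
step 14: bank0 3->5 [CONFLICT]
step 15: bank0 5->4 [CONFLICT]

STATE = b0:4 b1:3 b2:4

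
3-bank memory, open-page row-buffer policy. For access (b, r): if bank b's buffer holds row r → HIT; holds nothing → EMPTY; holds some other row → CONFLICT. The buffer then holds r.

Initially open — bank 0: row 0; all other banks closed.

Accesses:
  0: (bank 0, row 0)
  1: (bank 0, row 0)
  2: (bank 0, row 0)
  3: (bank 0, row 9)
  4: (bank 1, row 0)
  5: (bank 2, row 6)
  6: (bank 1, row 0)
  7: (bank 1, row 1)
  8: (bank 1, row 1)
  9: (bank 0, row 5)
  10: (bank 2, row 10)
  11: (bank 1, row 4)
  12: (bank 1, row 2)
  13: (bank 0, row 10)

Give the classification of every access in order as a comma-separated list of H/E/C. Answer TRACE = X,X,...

TRACE = H,H,H,C,E,E,H,C,H,C,C,C,C,C

  [0] b0 r0: had r0 ⇒ H
  [1] b0 r0: had r0 ⇒ H
  [2] b0 r0: had r0 ⇒ H
  [3] b0 r9: had r0 ⇒ C
  [4] b1 r0: no row ⇒ E
  [5] b2 r6: no row ⇒ E
  [6] b1 r0: had r0 ⇒ H
  [7] b1 r1: had r0 ⇒ C
  [8] b1 r1: had r1 ⇒ H
  [9] b0 r5: had r9 ⇒ C
  [10] b2 r10: had r6 ⇒ C
  [11] b1 r4: had r1 ⇒ C
  [12] b1 r2: had r4 ⇒ C
  [13] b0 r10: had r5 ⇒ C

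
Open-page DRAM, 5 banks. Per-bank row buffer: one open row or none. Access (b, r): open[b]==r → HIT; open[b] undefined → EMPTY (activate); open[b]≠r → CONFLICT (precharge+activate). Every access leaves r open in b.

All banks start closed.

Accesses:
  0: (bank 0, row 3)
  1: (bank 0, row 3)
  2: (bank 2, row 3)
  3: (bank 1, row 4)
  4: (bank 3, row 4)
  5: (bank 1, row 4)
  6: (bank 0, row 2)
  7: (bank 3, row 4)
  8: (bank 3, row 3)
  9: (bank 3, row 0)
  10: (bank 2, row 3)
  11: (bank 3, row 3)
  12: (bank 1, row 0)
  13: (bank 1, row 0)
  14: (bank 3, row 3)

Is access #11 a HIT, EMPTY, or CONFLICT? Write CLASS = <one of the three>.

CLASS = CONFLICT

step 0: bank0 None->3 [EMPTY]
step 1: bank0 3->3 [HIT]
step 2: bank2 None->3 [EMPTY]
step 3: bank1 None->4 [EMPTY]
step 4: bank3 None->4 [EMPTY]
step 5: bank1 4->4 [HIT]
step 6: bank0 3->2 [CONFLICT]
step 7: bank3 4->4 [HIT]
step 8: bank3 4->3 [CONFLICT]
step 9: bank3 3->0 [CONFLICT]
step 10: bank2 3->3 [HIT]
step 11: bank3 0->3 [CONFLICT]
step 12: bank1 4->0 [CONFLICT]
step 13: bank1 0->0 [HIT]
step 14: bank3 3->3 [HIT]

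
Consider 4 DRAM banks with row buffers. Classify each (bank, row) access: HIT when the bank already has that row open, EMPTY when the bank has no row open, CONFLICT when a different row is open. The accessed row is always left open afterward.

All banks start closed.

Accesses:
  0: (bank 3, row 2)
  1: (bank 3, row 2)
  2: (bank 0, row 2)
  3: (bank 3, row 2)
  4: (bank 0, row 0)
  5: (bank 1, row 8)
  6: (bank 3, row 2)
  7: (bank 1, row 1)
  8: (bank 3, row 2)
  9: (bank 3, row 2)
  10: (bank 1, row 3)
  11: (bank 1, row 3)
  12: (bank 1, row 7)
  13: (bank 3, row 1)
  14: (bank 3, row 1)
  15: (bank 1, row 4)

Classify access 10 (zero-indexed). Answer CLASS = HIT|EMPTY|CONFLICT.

CLASS = CONFLICT

#0 (3,2) E
#1 (3,2) H  (was 2)
#2 (0,2) E
#3 (3,2) H  (was 2)
#4 (0,0) C  (was 2)
#5 (1,8) E
#6 (3,2) H  (was 2)
#7 (1,1) C  (was 8)
#8 (3,2) H  (was 2)
#9 (3,2) H  (was 2)
#10 (1,3) C  (was 1)
#11 (1,3) H  (was 3)
#12 (1,7) C  (was 3)
#13 (3,1) C  (was 2)
#14 (3,1) H  (was 1)
#15 (1,4) C  (was 7)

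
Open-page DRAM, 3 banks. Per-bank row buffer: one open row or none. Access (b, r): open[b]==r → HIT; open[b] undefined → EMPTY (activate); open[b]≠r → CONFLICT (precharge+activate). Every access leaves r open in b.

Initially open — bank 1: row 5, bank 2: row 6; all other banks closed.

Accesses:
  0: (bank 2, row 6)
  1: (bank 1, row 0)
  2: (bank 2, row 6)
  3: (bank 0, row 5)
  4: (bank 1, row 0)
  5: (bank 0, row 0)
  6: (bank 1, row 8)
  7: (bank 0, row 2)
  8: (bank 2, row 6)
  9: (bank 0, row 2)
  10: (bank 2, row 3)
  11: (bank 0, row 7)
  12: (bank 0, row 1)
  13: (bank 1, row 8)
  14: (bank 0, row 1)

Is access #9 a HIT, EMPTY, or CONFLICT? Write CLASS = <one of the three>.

CLASS = HIT

#0 (2,6) H  (was 6)
#1 (1,0) C  (was 5)
#2 (2,6) H  (was 6)
#3 (0,5) E
#4 (1,0) H  (was 0)
#5 (0,0) C  (was 5)
#6 (1,8) C  (was 0)
#7 (0,2) C  (was 0)
#8 (2,6) H  (was 6)
#9 (0,2) H  (was 2)
#10 (2,3) C  (was 6)
#11 (0,7) C  (was 2)
#12 (0,1) C  (was 7)
#13 (1,8) H  (was 8)
#14 (0,1) H  (was 1)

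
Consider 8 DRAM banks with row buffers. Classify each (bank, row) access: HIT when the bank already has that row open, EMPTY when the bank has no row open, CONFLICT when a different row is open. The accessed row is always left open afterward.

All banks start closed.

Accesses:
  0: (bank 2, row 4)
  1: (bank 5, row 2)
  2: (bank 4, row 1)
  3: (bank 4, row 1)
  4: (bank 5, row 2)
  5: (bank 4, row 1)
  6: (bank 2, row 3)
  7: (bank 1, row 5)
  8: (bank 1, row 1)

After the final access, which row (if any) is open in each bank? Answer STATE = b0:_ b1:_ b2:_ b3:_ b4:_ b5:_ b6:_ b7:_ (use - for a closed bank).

0: bank 2 row 4 — prev None → EMPTY
1: bank 5 row 2 — prev None → EMPTY
2: bank 4 row 1 — prev None → EMPTY
3: bank 4 row 1 — prev 1 → HIT
4: bank 5 row 2 — prev 2 → HIT
5: bank 4 row 1 — prev 1 → HIT
6: bank 2 row 3 — prev 4 → CONFLICT
7: bank 1 row 5 — prev None → EMPTY
8: bank 1 row 1 — prev 5 → CONFLICT

STATE = b0:- b1:1 b2:3 b3:- b4:1 b5:2 b6:- b7:-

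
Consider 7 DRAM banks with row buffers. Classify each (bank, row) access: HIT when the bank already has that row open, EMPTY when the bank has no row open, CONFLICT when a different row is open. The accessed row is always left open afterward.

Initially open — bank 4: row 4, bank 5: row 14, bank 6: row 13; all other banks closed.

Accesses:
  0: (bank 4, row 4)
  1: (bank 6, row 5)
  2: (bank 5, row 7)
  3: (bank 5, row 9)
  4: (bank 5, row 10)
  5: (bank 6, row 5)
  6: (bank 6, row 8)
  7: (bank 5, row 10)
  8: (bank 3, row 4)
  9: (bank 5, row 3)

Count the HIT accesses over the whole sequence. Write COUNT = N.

COUNT = 3

step 0: bank4 4->4 [HIT]
step 1: bank6 13->5 [CONFLICT]
step 2: bank5 14->7 [CONFLICT]
step 3: bank5 7->9 [CONFLICT]
step 4: bank5 9->10 [CONFLICT]
step 5: bank6 5->5 [HIT]
step 6: bank6 5->8 [CONFLICT]
step 7: bank5 10->10 [HIT]
step 8: bank3 None->4 [EMPTY]
step 9: bank5 10->3 [CONFLICT]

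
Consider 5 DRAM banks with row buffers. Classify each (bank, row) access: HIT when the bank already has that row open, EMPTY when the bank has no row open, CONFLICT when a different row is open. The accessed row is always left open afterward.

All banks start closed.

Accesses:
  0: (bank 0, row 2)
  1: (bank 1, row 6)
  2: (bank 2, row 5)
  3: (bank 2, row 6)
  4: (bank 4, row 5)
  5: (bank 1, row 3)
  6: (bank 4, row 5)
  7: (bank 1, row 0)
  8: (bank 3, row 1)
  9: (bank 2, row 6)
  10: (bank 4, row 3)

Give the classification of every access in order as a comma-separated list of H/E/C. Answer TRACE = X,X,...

TRACE = E,E,E,C,E,C,H,C,E,H,C

#0 (0,2) E
#1 (1,6) E
#2 (2,5) E
#3 (2,6) C  (was 5)
#4 (4,5) E
#5 (1,3) C  (was 6)
#6 (4,5) H  (was 5)
#7 (1,0) C  (was 3)
#8 (3,1) E
#9 (2,6) H  (was 6)
#10 (4,3) C  (was 5)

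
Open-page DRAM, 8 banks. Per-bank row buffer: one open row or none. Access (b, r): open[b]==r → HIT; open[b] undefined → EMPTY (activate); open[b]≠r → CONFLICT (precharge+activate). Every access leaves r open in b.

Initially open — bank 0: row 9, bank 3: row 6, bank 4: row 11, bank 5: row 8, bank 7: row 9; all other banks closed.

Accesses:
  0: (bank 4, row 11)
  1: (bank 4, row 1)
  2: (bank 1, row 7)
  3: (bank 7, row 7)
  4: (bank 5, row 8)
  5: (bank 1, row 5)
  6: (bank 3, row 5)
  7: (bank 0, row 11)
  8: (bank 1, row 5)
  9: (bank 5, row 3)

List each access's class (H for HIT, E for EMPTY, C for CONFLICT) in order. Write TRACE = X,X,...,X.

TRACE = H,C,E,C,H,C,C,C,H,C

#0 (4,11) H  (was 11)
#1 (4,1) C  (was 11)
#2 (1,7) E
#3 (7,7) C  (was 9)
#4 (5,8) H  (was 8)
#5 (1,5) C  (was 7)
#6 (3,5) C  (was 6)
#7 (0,11) C  (was 9)
#8 (1,5) H  (was 5)
#9 (5,3) C  (was 8)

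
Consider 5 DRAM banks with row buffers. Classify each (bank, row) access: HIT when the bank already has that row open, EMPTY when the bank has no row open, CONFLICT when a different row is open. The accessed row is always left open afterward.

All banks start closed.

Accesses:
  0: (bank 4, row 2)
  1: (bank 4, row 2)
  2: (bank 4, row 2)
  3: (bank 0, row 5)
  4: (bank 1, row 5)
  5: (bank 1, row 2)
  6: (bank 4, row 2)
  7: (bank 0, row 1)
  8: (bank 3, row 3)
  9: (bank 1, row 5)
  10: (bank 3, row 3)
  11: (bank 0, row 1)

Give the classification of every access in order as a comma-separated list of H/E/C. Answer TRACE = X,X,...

TRACE = E,H,H,E,E,C,H,C,E,C,H,H

#0 (4,2) E
#1 (4,2) H  (was 2)
#2 (4,2) H  (was 2)
#3 (0,5) E
#4 (1,5) E
#5 (1,2) C  (was 5)
#6 (4,2) H  (was 2)
#7 (0,1) C  (was 5)
#8 (3,3) E
#9 (1,5) C  (was 2)
#10 (3,3) H  (was 3)
#11 (0,1) H  (was 1)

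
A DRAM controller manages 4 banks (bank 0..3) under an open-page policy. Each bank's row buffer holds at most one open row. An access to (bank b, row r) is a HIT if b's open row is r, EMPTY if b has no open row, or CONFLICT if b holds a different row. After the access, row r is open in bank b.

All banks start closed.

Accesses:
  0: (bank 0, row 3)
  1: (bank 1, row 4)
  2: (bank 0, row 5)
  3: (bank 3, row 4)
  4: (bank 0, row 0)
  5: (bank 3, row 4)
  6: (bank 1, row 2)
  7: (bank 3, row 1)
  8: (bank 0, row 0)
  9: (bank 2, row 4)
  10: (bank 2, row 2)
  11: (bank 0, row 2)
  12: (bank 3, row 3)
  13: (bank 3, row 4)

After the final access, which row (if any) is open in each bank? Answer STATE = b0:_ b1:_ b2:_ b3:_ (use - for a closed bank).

STATE = b0:2 b1:2 b2:2 b3:4

  [0] b0 r3: no row ⇒ E
  [1] b1 r4: no row ⇒ E
  [2] b0 r5: had r3 ⇒ C
  [3] b3 r4: no row ⇒ E
  [4] b0 r0: had r5 ⇒ C
  [5] b3 r4: had r4 ⇒ H
  [6] b1 r2: had r4 ⇒ C
  [7] b3 r1: had r4 ⇒ C
  [8] b0 r0: had r0 ⇒ H
  [9] b2 r4: no row ⇒ E
  [10] b2 r2: had r4 ⇒ C
  [11] b0 r2: had r0 ⇒ C
  [12] b3 r3: had r1 ⇒ C
  [13] b3 r4: had r3 ⇒ C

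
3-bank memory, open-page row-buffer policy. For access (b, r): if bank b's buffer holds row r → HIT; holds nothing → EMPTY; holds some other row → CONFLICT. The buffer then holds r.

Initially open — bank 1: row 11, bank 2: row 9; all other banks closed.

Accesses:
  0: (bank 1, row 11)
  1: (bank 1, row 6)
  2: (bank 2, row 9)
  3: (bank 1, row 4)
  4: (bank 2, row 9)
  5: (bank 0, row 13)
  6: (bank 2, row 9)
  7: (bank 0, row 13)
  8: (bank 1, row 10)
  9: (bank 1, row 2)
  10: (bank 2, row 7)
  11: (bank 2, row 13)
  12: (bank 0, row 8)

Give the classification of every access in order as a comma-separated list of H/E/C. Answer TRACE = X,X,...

  [0] b1 r11: had r11 ⇒ H
  [1] b1 r6: had r11 ⇒ C
  [2] b2 r9: had r9 ⇒ H
  [3] b1 r4: had r6 ⇒ C
  [4] b2 r9: had r9 ⇒ H
  [5] b0 r13: no row ⇒ E
  [6] b2 r9: had r9 ⇒ H
  [7] b0 r13: had r13 ⇒ H
  [8] b1 r10: had r4 ⇒ C
  [9] b1 r2: had r10 ⇒ C
  [10] b2 r7: had r9 ⇒ C
  [11] b2 r13: had r7 ⇒ C
  [12] b0 r8: had r13 ⇒ C

TRACE = H,C,H,C,H,E,H,H,C,C,C,C,C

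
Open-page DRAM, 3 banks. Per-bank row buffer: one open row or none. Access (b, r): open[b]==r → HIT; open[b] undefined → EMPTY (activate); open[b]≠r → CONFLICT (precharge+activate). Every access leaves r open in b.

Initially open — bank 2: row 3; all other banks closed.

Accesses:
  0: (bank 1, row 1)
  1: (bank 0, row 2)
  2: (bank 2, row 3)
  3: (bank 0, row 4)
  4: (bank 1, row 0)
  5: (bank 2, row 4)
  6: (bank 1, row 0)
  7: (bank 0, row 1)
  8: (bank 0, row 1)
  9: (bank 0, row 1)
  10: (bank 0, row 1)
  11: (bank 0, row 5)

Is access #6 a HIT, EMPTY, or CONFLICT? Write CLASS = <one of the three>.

#0 (1,1) E
#1 (0,2) E
#2 (2,3) H  (was 3)
#3 (0,4) C  (was 2)
#4 (1,0) C  (was 1)
#5 (2,4) C  (was 3)
#6 (1,0) H  (was 0)
#7 (0,1) C  (was 4)
#8 (0,1) H  (was 1)
#9 (0,1) H  (was 1)
#10 (0,1) H  (was 1)
#11 (0,5) C  (was 1)

CLASS = HIT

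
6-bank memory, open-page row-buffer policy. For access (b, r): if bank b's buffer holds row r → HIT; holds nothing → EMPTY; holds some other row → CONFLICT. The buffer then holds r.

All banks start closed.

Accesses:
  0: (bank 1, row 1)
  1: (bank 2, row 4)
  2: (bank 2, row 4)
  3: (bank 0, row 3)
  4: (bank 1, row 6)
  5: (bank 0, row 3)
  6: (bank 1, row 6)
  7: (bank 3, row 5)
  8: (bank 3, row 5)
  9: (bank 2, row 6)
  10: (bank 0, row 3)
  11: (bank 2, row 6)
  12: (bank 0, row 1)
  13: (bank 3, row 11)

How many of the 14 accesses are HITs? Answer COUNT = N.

0: bank 1 row 1 — prev None → EMPTY
1: bank 2 row 4 — prev None → EMPTY
2: bank 2 row 4 — prev 4 → HIT
3: bank 0 row 3 — prev None → EMPTY
4: bank 1 row 6 — prev 1 → CONFLICT
5: bank 0 row 3 — prev 3 → HIT
6: bank 1 row 6 — prev 6 → HIT
7: bank 3 row 5 — prev None → EMPTY
8: bank 3 row 5 — prev 5 → HIT
9: bank 2 row 6 — prev 4 → CONFLICT
10: bank 0 row 3 — prev 3 → HIT
11: bank 2 row 6 — prev 6 → HIT
12: bank 0 row 1 — prev 3 → CONFLICT
13: bank 3 row 11 — prev 5 → CONFLICT

COUNT = 6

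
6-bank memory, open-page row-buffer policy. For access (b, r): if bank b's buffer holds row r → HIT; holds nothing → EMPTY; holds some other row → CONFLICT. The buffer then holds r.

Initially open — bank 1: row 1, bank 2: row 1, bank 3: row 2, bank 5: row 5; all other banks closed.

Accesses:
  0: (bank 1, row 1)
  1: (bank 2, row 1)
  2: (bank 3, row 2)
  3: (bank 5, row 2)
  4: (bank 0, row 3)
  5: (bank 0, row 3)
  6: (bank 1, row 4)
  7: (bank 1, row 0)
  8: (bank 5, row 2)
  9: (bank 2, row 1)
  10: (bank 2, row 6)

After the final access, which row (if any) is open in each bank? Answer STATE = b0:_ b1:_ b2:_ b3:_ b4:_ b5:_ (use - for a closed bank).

0: bank 1 row 1 — prev 1 → HIT
1: bank 2 row 1 — prev 1 → HIT
2: bank 3 row 2 — prev 2 → HIT
3: bank 5 row 2 — prev 5 → CONFLICT
4: bank 0 row 3 — prev None → EMPTY
5: bank 0 row 3 — prev 3 → HIT
6: bank 1 row 4 — prev 1 → CONFLICT
7: bank 1 row 0 — prev 4 → CONFLICT
8: bank 5 row 2 — prev 2 → HIT
9: bank 2 row 1 — prev 1 → HIT
10: bank 2 row 6 — prev 1 → CONFLICT

STATE = b0:3 b1:0 b2:6 b3:2 b4:- b5:2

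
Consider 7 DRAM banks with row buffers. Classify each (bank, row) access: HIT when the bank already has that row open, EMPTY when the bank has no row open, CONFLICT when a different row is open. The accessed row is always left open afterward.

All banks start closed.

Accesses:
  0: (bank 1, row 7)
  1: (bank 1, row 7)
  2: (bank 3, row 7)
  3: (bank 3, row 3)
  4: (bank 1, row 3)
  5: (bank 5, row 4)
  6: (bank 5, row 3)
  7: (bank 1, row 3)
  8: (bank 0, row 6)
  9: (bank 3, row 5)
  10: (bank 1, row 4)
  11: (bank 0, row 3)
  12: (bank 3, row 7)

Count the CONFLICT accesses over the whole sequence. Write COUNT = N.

  [0] b1 r7: no row ⇒ E
  [1] b1 r7: had r7 ⇒ H
  [2] b3 r7: no row ⇒ E
  [3] b3 r3: had r7 ⇒ C
  [4] b1 r3: had r7 ⇒ C
  [5] b5 r4: no row ⇒ E
  [6] b5 r3: had r4 ⇒ C
  [7] b1 r3: had r3 ⇒ H
  [8] b0 r6: no row ⇒ E
  [9] b3 r5: had r3 ⇒ C
  [10] b1 r4: had r3 ⇒ C
  [11] b0 r3: had r6 ⇒ C
  [12] b3 r7: had r5 ⇒ C

COUNT = 7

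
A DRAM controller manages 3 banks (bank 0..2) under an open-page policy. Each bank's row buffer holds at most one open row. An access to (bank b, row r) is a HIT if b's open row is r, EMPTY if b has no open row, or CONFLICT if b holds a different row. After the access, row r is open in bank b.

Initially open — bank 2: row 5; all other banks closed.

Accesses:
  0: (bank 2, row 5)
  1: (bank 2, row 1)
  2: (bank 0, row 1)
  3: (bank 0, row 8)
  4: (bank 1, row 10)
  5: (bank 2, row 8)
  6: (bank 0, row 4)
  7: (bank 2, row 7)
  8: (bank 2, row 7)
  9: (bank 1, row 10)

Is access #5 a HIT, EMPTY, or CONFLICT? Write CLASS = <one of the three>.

CLASS = CONFLICT

  [0] b2 r5: had r5 ⇒ H
  [1] b2 r1: had r5 ⇒ C
  [2] b0 r1: no row ⇒ E
  [3] b0 r8: had r1 ⇒ C
  [4] b1 r10: no row ⇒ E
  [5] b2 r8: had r1 ⇒ C
  [6] b0 r4: had r8 ⇒ C
  [7] b2 r7: had r8 ⇒ C
  [8] b2 r7: had r7 ⇒ H
  [9] b1 r10: had r10 ⇒ H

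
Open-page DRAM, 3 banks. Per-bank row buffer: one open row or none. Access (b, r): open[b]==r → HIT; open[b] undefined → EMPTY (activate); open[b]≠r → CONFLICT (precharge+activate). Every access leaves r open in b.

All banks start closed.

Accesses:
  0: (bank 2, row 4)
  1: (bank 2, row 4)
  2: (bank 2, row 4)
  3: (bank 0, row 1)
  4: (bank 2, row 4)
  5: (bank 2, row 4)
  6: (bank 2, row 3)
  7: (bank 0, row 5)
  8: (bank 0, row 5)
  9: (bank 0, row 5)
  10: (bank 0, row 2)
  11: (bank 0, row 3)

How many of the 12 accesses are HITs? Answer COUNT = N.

0: bank 2 row 4 — prev None → EMPTY
1: bank 2 row 4 — prev 4 → HIT
2: bank 2 row 4 — prev 4 → HIT
3: bank 0 row 1 — prev None → EMPTY
4: bank 2 row 4 — prev 4 → HIT
5: bank 2 row 4 — prev 4 → HIT
6: bank 2 row 3 — prev 4 → CONFLICT
7: bank 0 row 5 — prev 1 → CONFLICT
8: bank 0 row 5 — prev 5 → HIT
9: bank 0 row 5 — prev 5 → HIT
10: bank 0 row 2 — prev 5 → CONFLICT
11: bank 0 row 3 — prev 2 → CONFLICT

COUNT = 6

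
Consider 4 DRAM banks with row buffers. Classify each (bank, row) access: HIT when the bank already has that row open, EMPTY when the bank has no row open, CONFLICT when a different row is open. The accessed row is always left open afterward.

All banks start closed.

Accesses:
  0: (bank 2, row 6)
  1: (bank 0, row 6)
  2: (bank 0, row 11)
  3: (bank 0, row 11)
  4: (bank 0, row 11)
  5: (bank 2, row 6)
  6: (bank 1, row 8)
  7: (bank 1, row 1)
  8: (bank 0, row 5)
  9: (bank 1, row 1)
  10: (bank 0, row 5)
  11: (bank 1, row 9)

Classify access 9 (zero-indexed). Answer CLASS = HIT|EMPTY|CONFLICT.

CLASS = HIT

0: bank 2 row 6 — prev None → EMPTY
1: bank 0 row 6 — prev None → EMPTY
2: bank 0 row 11 — prev 6 → CONFLICT
3: bank 0 row 11 — prev 11 → HIT
4: bank 0 row 11 — prev 11 → HIT
5: bank 2 row 6 — prev 6 → HIT
6: bank 1 row 8 — prev None → EMPTY
7: bank 1 row 1 — prev 8 → CONFLICT
8: bank 0 row 5 — prev 11 → CONFLICT
9: bank 1 row 1 — prev 1 → HIT
10: bank 0 row 5 — prev 5 → HIT
11: bank 1 row 9 — prev 1 → CONFLICT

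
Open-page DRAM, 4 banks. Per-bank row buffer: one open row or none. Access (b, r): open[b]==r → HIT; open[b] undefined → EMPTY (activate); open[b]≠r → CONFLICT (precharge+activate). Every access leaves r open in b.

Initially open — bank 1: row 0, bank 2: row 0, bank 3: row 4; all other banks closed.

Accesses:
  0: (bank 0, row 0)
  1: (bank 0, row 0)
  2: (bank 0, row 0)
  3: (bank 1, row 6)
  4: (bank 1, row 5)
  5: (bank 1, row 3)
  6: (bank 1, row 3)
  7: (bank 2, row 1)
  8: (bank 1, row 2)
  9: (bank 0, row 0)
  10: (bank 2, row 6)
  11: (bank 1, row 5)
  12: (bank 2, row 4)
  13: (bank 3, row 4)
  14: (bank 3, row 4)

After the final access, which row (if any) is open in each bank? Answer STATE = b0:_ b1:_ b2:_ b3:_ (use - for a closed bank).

STATE = b0:0 b1:5 b2:4 b3:4

step 0: bank0 None->0 [EMPTY]
step 1: bank0 0->0 [HIT]
step 2: bank0 0->0 [HIT]
step 3: bank1 0->6 [CONFLICT]
step 4: bank1 6->5 [CONFLICT]
step 5: bank1 5->3 [CONFLICT]
step 6: bank1 3->3 [HIT]
step 7: bank2 0->1 [CONFLICT]
step 8: bank1 3->2 [CONFLICT]
step 9: bank0 0->0 [HIT]
step 10: bank2 1->6 [CONFLICT]
step 11: bank1 2->5 [CONFLICT]
step 12: bank2 6->4 [CONFLICT]
step 13: bank3 4->4 [HIT]
step 14: bank3 4->4 [HIT]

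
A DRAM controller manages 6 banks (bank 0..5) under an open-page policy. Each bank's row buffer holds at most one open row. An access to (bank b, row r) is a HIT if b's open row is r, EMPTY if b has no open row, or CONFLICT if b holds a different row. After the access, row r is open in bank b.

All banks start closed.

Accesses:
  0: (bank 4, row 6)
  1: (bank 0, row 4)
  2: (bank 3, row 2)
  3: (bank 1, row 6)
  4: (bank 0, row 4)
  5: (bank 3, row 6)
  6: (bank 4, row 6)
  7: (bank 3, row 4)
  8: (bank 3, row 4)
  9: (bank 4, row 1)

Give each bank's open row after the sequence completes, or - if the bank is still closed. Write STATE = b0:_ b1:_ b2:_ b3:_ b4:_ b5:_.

  [0] b4 r6: no row ⇒ E
  [1] b0 r4: no row ⇒ E
  [2] b3 r2: no row ⇒ E
  [3] b1 r6: no row ⇒ E
  [4] b0 r4: had r4 ⇒ H
  [5] b3 r6: had r2 ⇒ C
  [6] b4 r6: had r6 ⇒ H
  [7] b3 r4: had r6 ⇒ C
  [8] b3 r4: had r4 ⇒ H
  [9] b4 r1: had r6 ⇒ C

STATE = b0:4 b1:6 b2:- b3:4 b4:1 b5:-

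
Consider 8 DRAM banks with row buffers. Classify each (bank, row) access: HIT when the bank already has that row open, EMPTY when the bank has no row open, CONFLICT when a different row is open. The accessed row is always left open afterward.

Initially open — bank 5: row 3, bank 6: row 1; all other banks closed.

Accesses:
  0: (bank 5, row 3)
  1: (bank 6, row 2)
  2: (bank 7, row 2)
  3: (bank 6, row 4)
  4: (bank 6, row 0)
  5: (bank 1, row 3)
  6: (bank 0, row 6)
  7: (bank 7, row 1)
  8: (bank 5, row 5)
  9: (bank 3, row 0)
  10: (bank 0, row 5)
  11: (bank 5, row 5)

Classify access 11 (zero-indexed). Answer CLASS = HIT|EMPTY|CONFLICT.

CLASS = HIT

0: bank 5 row 3 — prev 3 → HIT
1: bank 6 row 2 — prev 1 → CONFLICT
2: bank 7 row 2 — prev None → EMPTY
3: bank 6 row 4 — prev 2 → CONFLICT
4: bank 6 row 0 — prev 4 → CONFLICT
5: bank 1 row 3 — prev None → EMPTY
6: bank 0 row 6 — prev None → EMPTY
7: bank 7 row 1 — prev 2 → CONFLICT
8: bank 5 row 5 — prev 3 → CONFLICT
9: bank 3 row 0 — prev None → EMPTY
10: bank 0 row 5 — prev 6 → CONFLICT
11: bank 5 row 5 — prev 5 → HIT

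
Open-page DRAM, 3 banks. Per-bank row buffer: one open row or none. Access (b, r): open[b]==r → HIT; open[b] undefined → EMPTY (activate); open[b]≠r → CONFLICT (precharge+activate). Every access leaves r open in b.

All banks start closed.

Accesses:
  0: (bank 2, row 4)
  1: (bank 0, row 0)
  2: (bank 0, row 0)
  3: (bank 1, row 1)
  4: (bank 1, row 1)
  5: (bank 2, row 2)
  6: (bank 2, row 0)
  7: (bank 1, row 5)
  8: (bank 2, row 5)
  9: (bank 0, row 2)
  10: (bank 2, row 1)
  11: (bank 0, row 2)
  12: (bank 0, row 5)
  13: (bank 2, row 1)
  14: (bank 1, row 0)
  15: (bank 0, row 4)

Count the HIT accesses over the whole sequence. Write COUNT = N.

COUNT = 4

step 0: bank2 None->4 [EMPTY]
step 1: bank0 None->0 [EMPTY]
step 2: bank0 0->0 [HIT]
step 3: bank1 None->1 [EMPTY]
step 4: bank1 1->1 [HIT]
step 5: bank2 4->2 [CONFLICT]
step 6: bank2 2->0 [CONFLICT]
step 7: bank1 1->5 [CONFLICT]
step 8: bank2 0->5 [CONFLICT]
step 9: bank0 0->2 [CONFLICT]
step 10: bank2 5->1 [CONFLICT]
step 11: bank0 2->2 [HIT]
step 12: bank0 2->5 [CONFLICT]
step 13: bank2 1->1 [HIT]
step 14: bank1 5->0 [CONFLICT]
step 15: bank0 5->4 [CONFLICT]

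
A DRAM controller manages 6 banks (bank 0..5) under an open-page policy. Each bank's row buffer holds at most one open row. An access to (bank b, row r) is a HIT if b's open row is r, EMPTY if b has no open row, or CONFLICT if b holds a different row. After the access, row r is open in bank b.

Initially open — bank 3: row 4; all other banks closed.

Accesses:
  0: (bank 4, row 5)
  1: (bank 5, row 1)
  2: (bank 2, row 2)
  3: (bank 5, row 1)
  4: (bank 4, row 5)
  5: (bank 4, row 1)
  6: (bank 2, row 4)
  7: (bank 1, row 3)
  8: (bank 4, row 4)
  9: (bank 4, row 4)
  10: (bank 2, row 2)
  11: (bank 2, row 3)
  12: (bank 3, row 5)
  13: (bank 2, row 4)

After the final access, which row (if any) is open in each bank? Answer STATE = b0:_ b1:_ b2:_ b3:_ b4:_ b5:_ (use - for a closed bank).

STATE = b0:- b1:3 b2:4 b3:5 b4:4 b5:1

  [0] b4 r5: no row ⇒ E
  [1] b5 r1: no row ⇒ E
  [2] b2 r2: no row ⇒ E
  [3] b5 r1: had r1 ⇒ H
  [4] b4 r5: had r5 ⇒ H
  [5] b4 r1: had r5 ⇒ C
  [6] b2 r4: had r2 ⇒ C
  [7] b1 r3: no row ⇒ E
  [8] b4 r4: had r1 ⇒ C
  [9] b4 r4: had r4 ⇒ H
  [10] b2 r2: had r4 ⇒ C
  [11] b2 r3: had r2 ⇒ C
  [12] b3 r5: had r4 ⇒ C
  [13] b2 r4: had r3 ⇒ C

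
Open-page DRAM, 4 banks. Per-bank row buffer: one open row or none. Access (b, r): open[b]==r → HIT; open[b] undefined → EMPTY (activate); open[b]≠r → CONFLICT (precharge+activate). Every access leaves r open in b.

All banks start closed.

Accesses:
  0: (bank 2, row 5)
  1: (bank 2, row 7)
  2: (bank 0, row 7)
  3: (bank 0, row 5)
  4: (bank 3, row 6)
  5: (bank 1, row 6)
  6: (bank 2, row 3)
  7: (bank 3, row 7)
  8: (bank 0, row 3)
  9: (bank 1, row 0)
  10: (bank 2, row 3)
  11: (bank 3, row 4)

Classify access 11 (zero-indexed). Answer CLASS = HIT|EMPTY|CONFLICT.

CLASS = CONFLICT

0: bank 2 row 5 — prev None → EMPTY
1: bank 2 row 7 — prev 5 → CONFLICT
2: bank 0 row 7 — prev None → EMPTY
3: bank 0 row 5 — prev 7 → CONFLICT
4: bank 3 row 6 — prev None → EMPTY
5: bank 1 row 6 — prev None → EMPTY
6: bank 2 row 3 — prev 7 → CONFLICT
7: bank 3 row 7 — prev 6 → CONFLICT
8: bank 0 row 3 — prev 5 → CONFLICT
9: bank 1 row 0 — prev 6 → CONFLICT
10: bank 2 row 3 — prev 3 → HIT
11: bank 3 row 4 — prev 7 → CONFLICT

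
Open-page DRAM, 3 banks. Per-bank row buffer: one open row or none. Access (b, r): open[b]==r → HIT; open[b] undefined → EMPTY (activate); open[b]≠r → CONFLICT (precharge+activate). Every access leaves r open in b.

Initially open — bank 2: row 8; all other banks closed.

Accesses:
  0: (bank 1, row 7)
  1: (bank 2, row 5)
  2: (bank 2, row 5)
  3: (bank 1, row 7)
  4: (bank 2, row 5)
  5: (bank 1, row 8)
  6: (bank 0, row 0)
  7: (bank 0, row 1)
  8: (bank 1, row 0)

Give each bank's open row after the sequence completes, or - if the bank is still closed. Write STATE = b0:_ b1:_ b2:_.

#0 (1,7) E
#1 (2,5) C  (was 8)
#2 (2,5) H  (was 5)
#3 (1,7) H  (was 7)
#4 (2,5) H  (was 5)
#5 (1,8) C  (was 7)
#6 (0,0) E
#7 (0,1) C  (was 0)
#8 (1,0) C  (was 8)

STATE = b0:1 b1:0 b2:5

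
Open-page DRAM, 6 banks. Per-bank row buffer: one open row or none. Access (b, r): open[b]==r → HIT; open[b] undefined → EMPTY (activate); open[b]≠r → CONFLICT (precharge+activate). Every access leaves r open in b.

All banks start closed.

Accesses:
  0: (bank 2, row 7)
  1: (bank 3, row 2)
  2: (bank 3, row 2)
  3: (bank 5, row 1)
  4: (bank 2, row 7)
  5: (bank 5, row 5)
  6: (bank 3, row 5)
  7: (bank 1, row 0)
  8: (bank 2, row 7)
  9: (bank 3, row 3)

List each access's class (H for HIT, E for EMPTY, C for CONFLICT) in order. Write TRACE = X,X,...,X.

0: bank 2 row 7 — prev None → EMPTY
1: bank 3 row 2 — prev None → EMPTY
2: bank 3 row 2 — prev 2 → HIT
3: bank 5 row 1 — prev None → EMPTY
4: bank 2 row 7 — prev 7 → HIT
5: bank 5 row 5 — prev 1 → CONFLICT
6: bank 3 row 5 — prev 2 → CONFLICT
7: bank 1 row 0 — prev None → EMPTY
8: bank 2 row 7 — prev 7 → HIT
9: bank 3 row 3 — prev 5 → CONFLICT

TRACE = E,E,H,E,H,C,C,E,H,C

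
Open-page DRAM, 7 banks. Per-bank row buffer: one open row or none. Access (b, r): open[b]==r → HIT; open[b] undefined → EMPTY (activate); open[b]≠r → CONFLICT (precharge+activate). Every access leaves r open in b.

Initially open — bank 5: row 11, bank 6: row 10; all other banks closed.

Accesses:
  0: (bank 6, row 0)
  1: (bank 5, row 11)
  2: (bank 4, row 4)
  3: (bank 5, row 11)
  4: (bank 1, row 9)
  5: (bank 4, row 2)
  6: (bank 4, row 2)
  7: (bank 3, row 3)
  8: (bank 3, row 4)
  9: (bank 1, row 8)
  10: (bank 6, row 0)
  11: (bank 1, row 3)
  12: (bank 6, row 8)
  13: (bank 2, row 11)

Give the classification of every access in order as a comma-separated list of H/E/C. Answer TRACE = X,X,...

step 0: bank6 10->0 [CONFLICT]
step 1: bank5 11->11 [HIT]
step 2: bank4 None->4 [EMPTY]
step 3: bank5 11->11 [HIT]
step 4: bank1 None->9 [EMPTY]
step 5: bank4 4->2 [CONFLICT]
step 6: bank4 2->2 [HIT]
step 7: bank3 None->3 [EMPTY]
step 8: bank3 3->4 [CONFLICT]
step 9: bank1 9->8 [CONFLICT]
step 10: bank6 0->0 [HIT]
step 11: bank1 8->3 [CONFLICT]
step 12: bank6 0->8 [CONFLICT]
step 13: bank2 None->11 [EMPTY]

TRACE = C,H,E,H,E,C,H,E,C,C,H,C,C,E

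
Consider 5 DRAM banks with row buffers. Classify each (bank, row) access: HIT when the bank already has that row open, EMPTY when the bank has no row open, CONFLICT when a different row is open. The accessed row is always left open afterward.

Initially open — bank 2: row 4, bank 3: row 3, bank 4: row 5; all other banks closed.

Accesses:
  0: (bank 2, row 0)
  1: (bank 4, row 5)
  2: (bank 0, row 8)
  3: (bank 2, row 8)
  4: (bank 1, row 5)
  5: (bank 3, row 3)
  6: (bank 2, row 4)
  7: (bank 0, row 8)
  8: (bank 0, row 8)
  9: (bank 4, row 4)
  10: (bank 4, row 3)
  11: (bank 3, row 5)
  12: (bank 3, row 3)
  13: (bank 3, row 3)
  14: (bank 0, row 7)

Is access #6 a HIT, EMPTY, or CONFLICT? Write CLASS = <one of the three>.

step 0: bank2 4->0 [CONFLICT]
step 1: bank4 5->5 [HIT]
step 2: bank0 None->8 [EMPTY]
step 3: bank2 0->8 [CONFLICT]
step 4: bank1 None->5 [EMPTY]
step 5: bank3 3->3 [HIT]
step 6: bank2 8->4 [CONFLICT]
step 7: bank0 8->8 [HIT]
step 8: bank0 8->8 [HIT]
step 9: bank4 5->4 [CONFLICT]
step 10: bank4 4->3 [CONFLICT]
step 11: bank3 3->5 [CONFLICT]
step 12: bank3 5->3 [CONFLICT]
step 13: bank3 3->3 [HIT]
step 14: bank0 8->7 [CONFLICT]

CLASS = CONFLICT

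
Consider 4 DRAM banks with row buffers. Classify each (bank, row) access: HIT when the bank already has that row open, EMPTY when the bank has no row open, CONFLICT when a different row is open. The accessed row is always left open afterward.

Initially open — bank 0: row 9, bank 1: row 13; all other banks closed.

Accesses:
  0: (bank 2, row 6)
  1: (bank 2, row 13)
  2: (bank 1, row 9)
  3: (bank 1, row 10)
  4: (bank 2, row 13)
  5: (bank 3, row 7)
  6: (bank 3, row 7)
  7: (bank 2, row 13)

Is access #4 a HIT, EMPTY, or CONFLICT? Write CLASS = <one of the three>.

CLASS = HIT

step 0: bank2 None->6 [EMPTY]
step 1: bank2 6->13 [CONFLICT]
step 2: bank1 13->9 [CONFLICT]
step 3: bank1 9->10 [CONFLICT]
step 4: bank2 13->13 [HIT]
step 5: bank3 None->7 [EMPTY]
step 6: bank3 7->7 [HIT]
step 7: bank2 13->13 [HIT]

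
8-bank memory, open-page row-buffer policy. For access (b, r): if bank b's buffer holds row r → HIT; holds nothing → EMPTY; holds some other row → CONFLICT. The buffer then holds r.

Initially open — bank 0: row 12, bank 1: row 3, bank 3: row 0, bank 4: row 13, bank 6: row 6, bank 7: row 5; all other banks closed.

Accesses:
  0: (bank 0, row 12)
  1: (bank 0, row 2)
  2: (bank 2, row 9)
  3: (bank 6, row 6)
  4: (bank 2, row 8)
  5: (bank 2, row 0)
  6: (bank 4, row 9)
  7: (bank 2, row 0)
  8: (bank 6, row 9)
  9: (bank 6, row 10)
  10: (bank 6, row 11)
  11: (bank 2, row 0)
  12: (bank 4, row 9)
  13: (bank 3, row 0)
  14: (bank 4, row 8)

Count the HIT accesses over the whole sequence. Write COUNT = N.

COUNT = 6

  [0] b0 r12: had r12 ⇒ H
  [1] b0 r2: had r12 ⇒ C
  [2] b2 r9: no row ⇒ E
  [3] b6 r6: had r6 ⇒ H
  [4] b2 r8: had r9 ⇒ C
  [5] b2 r0: had r8 ⇒ C
  [6] b4 r9: had r13 ⇒ C
  [7] b2 r0: had r0 ⇒ H
  [8] b6 r9: had r6 ⇒ C
  [9] b6 r10: had r9 ⇒ C
  [10] b6 r11: had r10 ⇒ C
  [11] b2 r0: had r0 ⇒ H
  [12] b4 r9: had r9 ⇒ H
  [13] b3 r0: had r0 ⇒ H
  [14] b4 r8: had r9 ⇒ C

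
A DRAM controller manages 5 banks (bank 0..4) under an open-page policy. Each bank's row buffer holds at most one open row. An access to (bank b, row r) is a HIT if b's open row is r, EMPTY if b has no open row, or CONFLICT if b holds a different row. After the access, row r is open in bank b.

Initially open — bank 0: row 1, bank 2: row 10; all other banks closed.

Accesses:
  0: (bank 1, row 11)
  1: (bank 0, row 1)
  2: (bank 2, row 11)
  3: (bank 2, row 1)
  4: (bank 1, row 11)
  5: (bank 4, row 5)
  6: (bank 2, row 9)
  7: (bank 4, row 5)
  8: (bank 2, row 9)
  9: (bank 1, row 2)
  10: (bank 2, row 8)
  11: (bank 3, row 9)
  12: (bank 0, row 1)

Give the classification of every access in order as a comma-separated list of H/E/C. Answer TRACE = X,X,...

0: bank 1 row 11 — prev None → EMPTY
1: bank 0 row 1 — prev 1 → HIT
2: bank 2 row 11 — prev 10 → CONFLICT
3: bank 2 row 1 — prev 11 → CONFLICT
4: bank 1 row 11 — prev 11 → HIT
5: bank 4 row 5 — prev None → EMPTY
6: bank 2 row 9 — prev 1 → CONFLICT
7: bank 4 row 5 — prev 5 → HIT
8: bank 2 row 9 — prev 9 → HIT
9: bank 1 row 2 — prev 11 → CONFLICT
10: bank 2 row 8 — prev 9 → CONFLICT
11: bank 3 row 9 — prev None → EMPTY
12: bank 0 row 1 — prev 1 → HIT

TRACE = E,H,C,C,H,E,C,H,H,C,C,E,H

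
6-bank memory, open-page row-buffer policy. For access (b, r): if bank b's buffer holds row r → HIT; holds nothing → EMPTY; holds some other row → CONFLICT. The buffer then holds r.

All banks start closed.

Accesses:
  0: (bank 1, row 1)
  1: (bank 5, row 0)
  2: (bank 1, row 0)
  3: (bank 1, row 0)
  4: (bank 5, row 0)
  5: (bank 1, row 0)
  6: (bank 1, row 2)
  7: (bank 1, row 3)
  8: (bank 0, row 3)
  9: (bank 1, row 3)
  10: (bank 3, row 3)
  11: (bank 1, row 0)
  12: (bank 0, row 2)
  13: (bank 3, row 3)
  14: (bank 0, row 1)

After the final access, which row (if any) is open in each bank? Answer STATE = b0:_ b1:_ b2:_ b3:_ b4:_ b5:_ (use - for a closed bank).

  [0] b1 r1: no row ⇒ E
  [1] b5 r0: no row ⇒ E
  [2] b1 r0: had r1 ⇒ C
  [3] b1 r0: had r0 ⇒ H
  [4] b5 r0: had r0 ⇒ H
  [5] b1 r0: had r0 ⇒ H
  [6] b1 r2: had r0 ⇒ C
  [7] b1 r3: had r2 ⇒ C
  [8] b0 r3: no row ⇒ E
  [9] b1 r3: had r3 ⇒ H
  [10] b3 r3: no row ⇒ E
  [11] b1 r0: had r3 ⇒ C
  [12] b0 r2: had r3 ⇒ C
  [13] b3 r3: had r3 ⇒ H
  [14] b0 r1: had r2 ⇒ C

STATE = b0:1 b1:0 b2:- b3:3 b4:- b5:0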